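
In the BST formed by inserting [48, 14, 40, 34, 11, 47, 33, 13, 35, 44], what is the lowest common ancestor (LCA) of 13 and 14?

Tree insertion order: [48, 14, 40, 34, 11, 47, 33, 13, 35, 44]
Tree (level-order array): [48, 14, None, 11, 40, None, 13, 34, 47, None, None, 33, 35, 44]
In a BST, the LCA of p=13, q=14 is the first node v on the
root-to-leaf path with p <= v <= q (go left if both < v, right if both > v).
Walk from root:
  at 48: both 13 and 14 < 48, go left
  at 14: 13 <= 14 <= 14, this is the LCA
LCA = 14


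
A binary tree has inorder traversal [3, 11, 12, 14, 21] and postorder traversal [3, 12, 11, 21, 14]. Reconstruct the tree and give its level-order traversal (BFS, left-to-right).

Inorder:   [3, 11, 12, 14, 21]
Postorder: [3, 12, 11, 21, 14]
Algorithm: postorder visits root last, so walk postorder right-to-left;
each value is the root of the current inorder slice — split it at that
value, recurse on the right subtree first, then the left.
Recursive splits:
  root=14; inorder splits into left=[3, 11, 12], right=[21]
  root=21; inorder splits into left=[], right=[]
  root=11; inorder splits into left=[3], right=[12]
  root=12; inorder splits into left=[], right=[]
  root=3; inorder splits into left=[], right=[]
Reconstructed level-order: [14, 11, 21, 3, 12]


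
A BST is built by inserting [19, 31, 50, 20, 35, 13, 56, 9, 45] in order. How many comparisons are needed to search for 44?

Search path for 44: 19 -> 31 -> 50 -> 35 -> 45
Found: False
Comparisons: 5


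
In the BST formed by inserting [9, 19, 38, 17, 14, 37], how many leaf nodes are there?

Tree built from: [9, 19, 38, 17, 14, 37]
Tree (level-order array): [9, None, 19, 17, 38, 14, None, 37]
Rule: A leaf has 0 children.
Per-node child counts:
  node 9: 1 child(ren)
  node 19: 2 child(ren)
  node 17: 1 child(ren)
  node 14: 0 child(ren)
  node 38: 1 child(ren)
  node 37: 0 child(ren)
Matching nodes: [14, 37]
Count of leaf nodes: 2


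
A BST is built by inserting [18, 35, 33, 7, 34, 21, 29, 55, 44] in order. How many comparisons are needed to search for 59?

Search path for 59: 18 -> 35 -> 55
Found: False
Comparisons: 3


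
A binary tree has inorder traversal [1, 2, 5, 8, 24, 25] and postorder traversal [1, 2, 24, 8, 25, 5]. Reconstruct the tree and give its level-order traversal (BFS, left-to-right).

Inorder:   [1, 2, 5, 8, 24, 25]
Postorder: [1, 2, 24, 8, 25, 5]
Algorithm: postorder visits root last, so walk postorder right-to-left;
each value is the root of the current inorder slice — split it at that
value, recurse on the right subtree first, then the left.
Recursive splits:
  root=5; inorder splits into left=[1, 2], right=[8, 24, 25]
  root=25; inorder splits into left=[8, 24], right=[]
  root=8; inorder splits into left=[], right=[24]
  root=24; inorder splits into left=[], right=[]
  root=2; inorder splits into left=[1], right=[]
  root=1; inorder splits into left=[], right=[]
Reconstructed level-order: [5, 2, 25, 1, 8, 24]


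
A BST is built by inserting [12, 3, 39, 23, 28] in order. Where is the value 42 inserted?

Starting tree (level order): [12, 3, 39, None, None, 23, None, None, 28]
Insertion path: 12 -> 39
Result: insert 42 as right child of 39
Final tree (level order): [12, 3, 39, None, None, 23, 42, None, 28]


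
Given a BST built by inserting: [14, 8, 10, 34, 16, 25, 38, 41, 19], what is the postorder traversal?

Tree insertion order: [14, 8, 10, 34, 16, 25, 38, 41, 19]
Tree (level-order array): [14, 8, 34, None, 10, 16, 38, None, None, None, 25, None, 41, 19]
Postorder traversal: [10, 8, 19, 25, 16, 41, 38, 34, 14]


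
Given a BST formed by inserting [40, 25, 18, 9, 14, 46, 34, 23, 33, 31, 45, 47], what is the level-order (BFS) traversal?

Tree insertion order: [40, 25, 18, 9, 14, 46, 34, 23, 33, 31, 45, 47]
Tree (level-order array): [40, 25, 46, 18, 34, 45, 47, 9, 23, 33, None, None, None, None, None, None, 14, None, None, 31]
BFS from the root, enqueuing left then right child of each popped node:
  queue [40] -> pop 40, enqueue [25, 46], visited so far: [40]
  queue [25, 46] -> pop 25, enqueue [18, 34], visited so far: [40, 25]
  queue [46, 18, 34] -> pop 46, enqueue [45, 47], visited so far: [40, 25, 46]
  queue [18, 34, 45, 47] -> pop 18, enqueue [9, 23], visited so far: [40, 25, 46, 18]
  queue [34, 45, 47, 9, 23] -> pop 34, enqueue [33], visited so far: [40, 25, 46, 18, 34]
  queue [45, 47, 9, 23, 33] -> pop 45, enqueue [none], visited so far: [40, 25, 46, 18, 34, 45]
  queue [47, 9, 23, 33] -> pop 47, enqueue [none], visited so far: [40, 25, 46, 18, 34, 45, 47]
  queue [9, 23, 33] -> pop 9, enqueue [14], visited so far: [40, 25, 46, 18, 34, 45, 47, 9]
  queue [23, 33, 14] -> pop 23, enqueue [none], visited so far: [40, 25, 46, 18, 34, 45, 47, 9, 23]
  queue [33, 14] -> pop 33, enqueue [31], visited so far: [40, 25, 46, 18, 34, 45, 47, 9, 23, 33]
  queue [14, 31] -> pop 14, enqueue [none], visited so far: [40, 25, 46, 18, 34, 45, 47, 9, 23, 33, 14]
  queue [31] -> pop 31, enqueue [none], visited so far: [40, 25, 46, 18, 34, 45, 47, 9, 23, 33, 14, 31]
Result: [40, 25, 46, 18, 34, 45, 47, 9, 23, 33, 14, 31]


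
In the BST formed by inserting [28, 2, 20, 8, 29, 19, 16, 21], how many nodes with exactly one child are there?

Tree built from: [28, 2, 20, 8, 29, 19, 16, 21]
Tree (level-order array): [28, 2, 29, None, 20, None, None, 8, 21, None, 19, None, None, 16]
Rule: These are nodes with exactly 1 non-null child.
Per-node child counts:
  node 28: 2 child(ren)
  node 2: 1 child(ren)
  node 20: 2 child(ren)
  node 8: 1 child(ren)
  node 19: 1 child(ren)
  node 16: 0 child(ren)
  node 21: 0 child(ren)
  node 29: 0 child(ren)
Matching nodes: [2, 8, 19]
Count of nodes with exactly one child: 3


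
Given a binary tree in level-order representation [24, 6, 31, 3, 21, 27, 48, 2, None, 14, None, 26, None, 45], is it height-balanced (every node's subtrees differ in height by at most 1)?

Tree (level-order array): [24, 6, 31, 3, 21, 27, 48, 2, None, 14, None, 26, None, 45]
Definition: a tree is height-balanced if, at every node, |h(left) - h(right)| <= 1 (empty subtree has height -1).
Bottom-up per-node check:
  node 2: h_left=-1, h_right=-1, diff=0 [OK], height=0
  node 3: h_left=0, h_right=-1, diff=1 [OK], height=1
  node 14: h_left=-1, h_right=-1, diff=0 [OK], height=0
  node 21: h_left=0, h_right=-1, diff=1 [OK], height=1
  node 6: h_left=1, h_right=1, diff=0 [OK], height=2
  node 26: h_left=-1, h_right=-1, diff=0 [OK], height=0
  node 27: h_left=0, h_right=-1, diff=1 [OK], height=1
  node 45: h_left=-1, h_right=-1, diff=0 [OK], height=0
  node 48: h_left=0, h_right=-1, diff=1 [OK], height=1
  node 31: h_left=1, h_right=1, diff=0 [OK], height=2
  node 24: h_left=2, h_right=2, diff=0 [OK], height=3
All nodes satisfy the balance condition.
Result: Balanced


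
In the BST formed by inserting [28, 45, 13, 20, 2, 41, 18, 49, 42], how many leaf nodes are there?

Tree built from: [28, 45, 13, 20, 2, 41, 18, 49, 42]
Tree (level-order array): [28, 13, 45, 2, 20, 41, 49, None, None, 18, None, None, 42]
Rule: A leaf has 0 children.
Per-node child counts:
  node 28: 2 child(ren)
  node 13: 2 child(ren)
  node 2: 0 child(ren)
  node 20: 1 child(ren)
  node 18: 0 child(ren)
  node 45: 2 child(ren)
  node 41: 1 child(ren)
  node 42: 0 child(ren)
  node 49: 0 child(ren)
Matching nodes: [2, 18, 42, 49]
Count of leaf nodes: 4


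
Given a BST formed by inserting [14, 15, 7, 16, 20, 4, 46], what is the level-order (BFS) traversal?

Tree insertion order: [14, 15, 7, 16, 20, 4, 46]
Tree (level-order array): [14, 7, 15, 4, None, None, 16, None, None, None, 20, None, 46]
BFS from the root, enqueuing left then right child of each popped node:
  queue [14] -> pop 14, enqueue [7, 15], visited so far: [14]
  queue [7, 15] -> pop 7, enqueue [4], visited so far: [14, 7]
  queue [15, 4] -> pop 15, enqueue [16], visited so far: [14, 7, 15]
  queue [4, 16] -> pop 4, enqueue [none], visited so far: [14, 7, 15, 4]
  queue [16] -> pop 16, enqueue [20], visited so far: [14, 7, 15, 4, 16]
  queue [20] -> pop 20, enqueue [46], visited so far: [14, 7, 15, 4, 16, 20]
  queue [46] -> pop 46, enqueue [none], visited so far: [14, 7, 15, 4, 16, 20, 46]
Result: [14, 7, 15, 4, 16, 20, 46]


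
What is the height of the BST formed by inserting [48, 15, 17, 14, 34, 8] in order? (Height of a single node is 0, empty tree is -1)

Insertion order: [48, 15, 17, 14, 34, 8]
Tree (level-order array): [48, 15, None, 14, 17, 8, None, None, 34]
Compute height bottom-up (empty subtree = -1):
  height(8) = 1 + max(-1, -1) = 0
  height(14) = 1 + max(0, -1) = 1
  height(34) = 1 + max(-1, -1) = 0
  height(17) = 1 + max(-1, 0) = 1
  height(15) = 1 + max(1, 1) = 2
  height(48) = 1 + max(2, -1) = 3
Height = 3


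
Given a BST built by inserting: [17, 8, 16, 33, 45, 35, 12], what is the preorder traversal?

Tree insertion order: [17, 8, 16, 33, 45, 35, 12]
Tree (level-order array): [17, 8, 33, None, 16, None, 45, 12, None, 35]
Preorder traversal: [17, 8, 16, 12, 33, 45, 35]


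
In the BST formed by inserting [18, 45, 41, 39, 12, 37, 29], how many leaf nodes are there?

Tree built from: [18, 45, 41, 39, 12, 37, 29]
Tree (level-order array): [18, 12, 45, None, None, 41, None, 39, None, 37, None, 29]
Rule: A leaf has 0 children.
Per-node child counts:
  node 18: 2 child(ren)
  node 12: 0 child(ren)
  node 45: 1 child(ren)
  node 41: 1 child(ren)
  node 39: 1 child(ren)
  node 37: 1 child(ren)
  node 29: 0 child(ren)
Matching nodes: [12, 29]
Count of leaf nodes: 2


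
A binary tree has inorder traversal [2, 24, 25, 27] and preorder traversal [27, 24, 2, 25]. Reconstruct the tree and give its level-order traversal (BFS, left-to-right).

Inorder:  [2, 24, 25, 27]
Preorder: [27, 24, 2, 25]
Algorithm: preorder visits root first, so consume preorder in order;
for each root, split the current inorder slice at that value into
left-subtree inorder and right-subtree inorder, then recurse.
Recursive splits:
  root=27; inorder splits into left=[2, 24, 25], right=[]
  root=24; inorder splits into left=[2], right=[25]
  root=2; inorder splits into left=[], right=[]
  root=25; inorder splits into left=[], right=[]
Reconstructed level-order: [27, 24, 2, 25]


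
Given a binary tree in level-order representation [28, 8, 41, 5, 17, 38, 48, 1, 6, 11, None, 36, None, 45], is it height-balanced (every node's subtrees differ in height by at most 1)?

Tree (level-order array): [28, 8, 41, 5, 17, 38, 48, 1, 6, 11, None, 36, None, 45]
Definition: a tree is height-balanced if, at every node, |h(left) - h(right)| <= 1 (empty subtree has height -1).
Bottom-up per-node check:
  node 1: h_left=-1, h_right=-1, diff=0 [OK], height=0
  node 6: h_left=-1, h_right=-1, diff=0 [OK], height=0
  node 5: h_left=0, h_right=0, diff=0 [OK], height=1
  node 11: h_left=-1, h_right=-1, diff=0 [OK], height=0
  node 17: h_left=0, h_right=-1, diff=1 [OK], height=1
  node 8: h_left=1, h_right=1, diff=0 [OK], height=2
  node 36: h_left=-1, h_right=-1, diff=0 [OK], height=0
  node 38: h_left=0, h_right=-1, diff=1 [OK], height=1
  node 45: h_left=-1, h_right=-1, diff=0 [OK], height=0
  node 48: h_left=0, h_right=-1, diff=1 [OK], height=1
  node 41: h_left=1, h_right=1, diff=0 [OK], height=2
  node 28: h_left=2, h_right=2, diff=0 [OK], height=3
All nodes satisfy the balance condition.
Result: Balanced


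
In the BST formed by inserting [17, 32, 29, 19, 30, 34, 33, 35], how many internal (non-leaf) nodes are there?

Tree built from: [17, 32, 29, 19, 30, 34, 33, 35]
Tree (level-order array): [17, None, 32, 29, 34, 19, 30, 33, 35]
Rule: An internal node has at least one child.
Per-node child counts:
  node 17: 1 child(ren)
  node 32: 2 child(ren)
  node 29: 2 child(ren)
  node 19: 0 child(ren)
  node 30: 0 child(ren)
  node 34: 2 child(ren)
  node 33: 0 child(ren)
  node 35: 0 child(ren)
Matching nodes: [17, 32, 29, 34]
Count of internal (non-leaf) nodes: 4


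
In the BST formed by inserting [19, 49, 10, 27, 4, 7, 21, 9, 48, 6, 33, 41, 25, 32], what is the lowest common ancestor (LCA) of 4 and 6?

Tree insertion order: [19, 49, 10, 27, 4, 7, 21, 9, 48, 6, 33, 41, 25, 32]
Tree (level-order array): [19, 10, 49, 4, None, 27, None, None, 7, 21, 48, 6, 9, None, 25, 33, None, None, None, None, None, None, None, 32, 41]
In a BST, the LCA of p=4, q=6 is the first node v on the
root-to-leaf path with p <= v <= q (go left if both < v, right if both > v).
Walk from root:
  at 19: both 4 and 6 < 19, go left
  at 10: both 4 and 6 < 10, go left
  at 4: 4 <= 4 <= 6, this is the LCA
LCA = 4


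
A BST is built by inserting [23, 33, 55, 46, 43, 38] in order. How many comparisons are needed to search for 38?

Search path for 38: 23 -> 33 -> 55 -> 46 -> 43 -> 38
Found: True
Comparisons: 6


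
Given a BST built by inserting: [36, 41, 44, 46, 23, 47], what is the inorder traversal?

Tree insertion order: [36, 41, 44, 46, 23, 47]
Tree (level-order array): [36, 23, 41, None, None, None, 44, None, 46, None, 47]
Inorder traversal: [23, 36, 41, 44, 46, 47]


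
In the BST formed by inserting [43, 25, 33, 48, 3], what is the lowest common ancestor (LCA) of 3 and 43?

Tree insertion order: [43, 25, 33, 48, 3]
Tree (level-order array): [43, 25, 48, 3, 33]
In a BST, the LCA of p=3, q=43 is the first node v on the
root-to-leaf path with p <= v <= q (go left if both < v, right if both > v).
Walk from root:
  at 43: 3 <= 43 <= 43, this is the LCA
LCA = 43


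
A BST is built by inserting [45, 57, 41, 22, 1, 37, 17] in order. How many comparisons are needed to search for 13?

Search path for 13: 45 -> 41 -> 22 -> 1 -> 17
Found: False
Comparisons: 5


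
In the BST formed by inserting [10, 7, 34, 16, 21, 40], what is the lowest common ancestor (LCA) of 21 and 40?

Tree insertion order: [10, 7, 34, 16, 21, 40]
Tree (level-order array): [10, 7, 34, None, None, 16, 40, None, 21]
In a BST, the LCA of p=21, q=40 is the first node v on the
root-to-leaf path with p <= v <= q (go left if both < v, right if both > v).
Walk from root:
  at 10: both 21 and 40 > 10, go right
  at 34: 21 <= 34 <= 40, this is the LCA
LCA = 34


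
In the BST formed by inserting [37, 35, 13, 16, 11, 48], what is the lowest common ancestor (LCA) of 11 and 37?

Tree insertion order: [37, 35, 13, 16, 11, 48]
Tree (level-order array): [37, 35, 48, 13, None, None, None, 11, 16]
In a BST, the LCA of p=11, q=37 is the first node v on the
root-to-leaf path with p <= v <= q (go left if both < v, right if both > v).
Walk from root:
  at 37: 11 <= 37 <= 37, this is the LCA
LCA = 37


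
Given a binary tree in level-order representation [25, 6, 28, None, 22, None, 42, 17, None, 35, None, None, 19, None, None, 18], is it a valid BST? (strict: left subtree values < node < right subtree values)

Level-order array: [25, 6, 28, None, 22, None, 42, 17, None, 35, None, None, 19, None, None, 18]
Validate using subtree bounds (lo, hi): at each node, require lo < value < hi,
then recurse left with hi=value and right with lo=value.
Preorder trace (stopping at first violation):
  at node 25 with bounds (-inf, +inf): OK
  at node 6 with bounds (-inf, 25): OK
  at node 22 with bounds (6, 25): OK
  at node 17 with bounds (6, 22): OK
  at node 19 with bounds (17, 22): OK
  at node 18 with bounds (17, 19): OK
  at node 28 with bounds (25, +inf): OK
  at node 42 with bounds (28, +inf): OK
  at node 35 with bounds (28, 42): OK
No violation found at any node.
Result: Valid BST


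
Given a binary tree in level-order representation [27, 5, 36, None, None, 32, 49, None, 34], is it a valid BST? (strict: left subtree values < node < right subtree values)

Level-order array: [27, 5, 36, None, None, 32, 49, None, 34]
Validate using subtree bounds (lo, hi): at each node, require lo < value < hi,
then recurse left with hi=value and right with lo=value.
Preorder trace (stopping at first violation):
  at node 27 with bounds (-inf, +inf): OK
  at node 5 with bounds (-inf, 27): OK
  at node 36 with bounds (27, +inf): OK
  at node 32 with bounds (27, 36): OK
  at node 34 with bounds (32, 36): OK
  at node 49 with bounds (36, +inf): OK
No violation found at any node.
Result: Valid BST


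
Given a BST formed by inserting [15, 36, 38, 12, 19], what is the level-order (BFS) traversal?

Tree insertion order: [15, 36, 38, 12, 19]
Tree (level-order array): [15, 12, 36, None, None, 19, 38]
BFS from the root, enqueuing left then right child of each popped node:
  queue [15] -> pop 15, enqueue [12, 36], visited so far: [15]
  queue [12, 36] -> pop 12, enqueue [none], visited so far: [15, 12]
  queue [36] -> pop 36, enqueue [19, 38], visited so far: [15, 12, 36]
  queue [19, 38] -> pop 19, enqueue [none], visited so far: [15, 12, 36, 19]
  queue [38] -> pop 38, enqueue [none], visited so far: [15, 12, 36, 19, 38]
Result: [15, 12, 36, 19, 38]


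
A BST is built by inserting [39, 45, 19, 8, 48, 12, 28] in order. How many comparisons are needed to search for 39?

Search path for 39: 39
Found: True
Comparisons: 1


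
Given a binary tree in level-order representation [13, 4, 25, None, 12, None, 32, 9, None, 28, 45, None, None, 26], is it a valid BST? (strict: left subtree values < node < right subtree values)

Level-order array: [13, 4, 25, None, 12, None, 32, 9, None, 28, 45, None, None, 26]
Validate using subtree bounds (lo, hi): at each node, require lo < value < hi,
then recurse left with hi=value and right with lo=value.
Preorder trace (stopping at first violation):
  at node 13 with bounds (-inf, +inf): OK
  at node 4 with bounds (-inf, 13): OK
  at node 12 with bounds (4, 13): OK
  at node 9 with bounds (4, 12): OK
  at node 25 with bounds (13, +inf): OK
  at node 32 with bounds (25, +inf): OK
  at node 28 with bounds (25, 32): OK
  at node 26 with bounds (25, 28): OK
  at node 45 with bounds (32, +inf): OK
No violation found at any node.
Result: Valid BST


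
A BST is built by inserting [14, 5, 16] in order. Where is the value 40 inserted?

Starting tree (level order): [14, 5, 16]
Insertion path: 14 -> 16
Result: insert 40 as right child of 16
Final tree (level order): [14, 5, 16, None, None, None, 40]


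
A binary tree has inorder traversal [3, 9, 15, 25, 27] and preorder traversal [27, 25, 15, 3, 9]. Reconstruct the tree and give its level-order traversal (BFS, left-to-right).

Inorder:  [3, 9, 15, 25, 27]
Preorder: [27, 25, 15, 3, 9]
Algorithm: preorder visits root first, so consume preorder in order;
for each root, split the current inorder slice at that value into
left-subtree inorder and right-subtree inorder, then recurse.
Recursive splits:
  root=27; inorder splits into left=[3, 9, 15, 25], right=[]
  root=25; inorder splits into left=[3, 9, 15], right=[]
  root=15; inorder splits into left=[3, 9], right=[]
  root=3; inorder splits into left=[], right=[9]
  root=9; inorder splits into left=[], right=[]
Reconstructed level-order: [27, 25, 15, 3, 9]


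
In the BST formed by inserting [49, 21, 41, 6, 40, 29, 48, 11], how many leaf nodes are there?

Tree built from: [49, 21, 41, 6, 40, 29, 48, 11]
Tree (level-order array): [49, 21, None, 6, 41, None, 11, 40, 48, None, None, 29]
Rule: A leaf has 0 children.
Per-node child counts:
  node 49: 1 child(ren)
  node 21: 2 child(ren)
  node 6: 1 child(ren)
  node 11: 0 child(ren)
  node 41: 2 child(ren)
  node 40: 1 child(ren)
  node 29: 0 child(ren)
  node 48: 0 child(ren)
Matching nodes: [11, 29, 48]
Count of leaf nodes: 3


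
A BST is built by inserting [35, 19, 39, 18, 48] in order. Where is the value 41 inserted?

Starting tree (level order): [35, 19, 39, 18, None, None, 48]
Insertion path: 35 -> 39 -> 48
Result: insert 41 as left child of 48
Final tree (level order): [35, 19, 39, 18, None, None, 48, None, None, 41]


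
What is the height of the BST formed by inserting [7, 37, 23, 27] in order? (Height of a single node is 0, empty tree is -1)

Insertion order: [7, 37, 23, 27]
Tree (level-order array): [7, None, 37, 23, None, None, 27]
Compute height bottom-up (empty subtree = -1):
  height(27) = 1 + max(-1, -1) = 0
  height(23) = 1 + max(-1, 0) = 1
  height(37) = 1 + max(1, -1) = 2
  height(7) = 1 + max(-1, 2) = 3
Height = 3


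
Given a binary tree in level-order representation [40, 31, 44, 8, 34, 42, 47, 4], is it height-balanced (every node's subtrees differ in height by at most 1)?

Tree (level-order array): [40, 31, 44, 8, 34, 42, 47, 4]
Definition: a tree is height-balanced if, at every node, |h(left) - h(right)| <= 1 (empty subtree has height -1).
Bottom-up per-node check:
  node 4: h_left=-1, h_right=-1, diff=0 [OK], height=0
  node 8: h_left=0, h_right=-1, diff=1 [OK], height=1
  node 34: h_left=-1, h_right=-1, diff=0 [OK], height=0
  node 31: h_left=1, h_right=0, diff=1 [OK], height=2
  node 42: h_left=-1, h_right=-1, diff=0 [OK], height=0
  node 47: h_left=-1, h_right=-1, diff=0 [OK], height=0
  node 44: h_left=0, h_right=0, diff=0 [OK], height=1
  node 40: h_left=2, h_right=1, diff=1 [OK], height=3
All nodes satisfy the balance condition.
Result: Balanced


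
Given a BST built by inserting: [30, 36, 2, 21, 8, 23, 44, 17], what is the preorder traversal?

Tree insertion order: [30, 36, 2, 21, 8, 23, 44, 17]
Tree (level-order array): [30, 2, 36, None, 21, None, 44, 8, 23, None, None, None, 17]
Preorder traversal: [30, 2, 21, 8, 17, 23, 36, 44]


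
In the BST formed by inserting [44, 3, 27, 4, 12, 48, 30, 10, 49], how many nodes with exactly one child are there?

Tree built from: [44, 3, 27, 4, 12, 48, 30, 10, 49]
Tree (level-order array): [44, 3, 48, None, 27, None, 49, 4, 30, None, None, None, 12, None, None, 10]
Rule: These are nodes with exactly 1 non-null child.
Per-node child counts:
  node 44: 2 child(ren)
  node 3: 1 child(ren)
  node 27: 2 child(ren)
  node 4: 1 child(ren)
  node 12: 1 child(ren)
  node 10: 0 child(ren)
  node 30: 0 child(ren)
  node 48: 1 child(ren)
  node 49: 0 child(ren)
Matching nodes: [3, 4, 12, 48]
Count of nodes with exactly one child: 4


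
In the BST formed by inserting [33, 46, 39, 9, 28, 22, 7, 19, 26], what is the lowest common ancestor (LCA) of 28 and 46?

Tree insertion order: [33, 46, 39, 9, 28, 22, 7, 19, 26]
Tree (level-order array): [33, 9, 46, 7, 28, 39, None, None, None, 22, None, None, None, 19, 26]
In a BST, the LCA of p=28, q=46 is the first node v on the
root-to-leaf path with p <= v <= q (go left if both < v, right if both > v).
Walk from root:
  at 33: 28 <= 33 <= 46, this is the LCA
LCA = 33


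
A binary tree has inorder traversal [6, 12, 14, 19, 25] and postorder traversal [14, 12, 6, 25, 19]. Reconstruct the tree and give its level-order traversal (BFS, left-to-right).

Inorder:   [6, 12, 14, 19, 25]
Postorder: [14, 12, 6, 25, 19]
Algorithm: postorder visits root last, so walk postorder right-to-left;
each value is the root of the current inorder slice — split it at that
value, recurse on the right subtree first, then the left.
Recursive splits:
  root=19; inorder splits into left=[6, 12, 14], right=[25]
  root=25; inorder splits into left=[], right=[]
  root=6; inorder splits into left=[], right=[12, 14]
  root=12; inorder splits into left=[], right=[14]
  root=14; inorder splits into left=[], right=[]
Reconstructed level-order: [19, 6, 25, 12, 14]


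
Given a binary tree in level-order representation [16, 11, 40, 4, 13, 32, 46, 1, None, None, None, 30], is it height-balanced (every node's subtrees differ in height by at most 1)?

Tree (level-order array): [16, 11, 40, 4, 13, 32, 46, 1, None, None, None, 30]
Definition: a tree is height-balanced if, at every node, |h(left) - h(right)| <= 1 (empty subtree has height -1).
Bottom-up per-node check:
  node 1: h_left=-1, h_right=-1, diff=0 [OK], height=0
  node 4: h_left=0, h_right=-1, diff=1 [OK], height=1
  node 13: h_left=-1, h_right=-1, diff=0 [OK], height=0
  node 11: h_left=1, h_right=0, diff=1 [OK], height=2
  node 30: h_left=-1, h_right=-1, diff=0 [OK], height=0
  node 32: h_left=0, h_right=-1, diff=1 [OK], height=1
  node 46: h_left=-1, h_right=-1, diff=0 [OK], height=0
  node 40: h_left=1, h_right=0, diff=1 [OK], height=2
  node 16: h_left=2, h_right=2, diff=0 [OK], height=3
All nodes satisfy the balance condition.
Result: Balanced


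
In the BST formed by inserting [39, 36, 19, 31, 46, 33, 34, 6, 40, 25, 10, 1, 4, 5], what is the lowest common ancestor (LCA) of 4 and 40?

Tree insertion order: [39, 36, 19, 31, 46, 33, 34, 6, 40, 25, 10, 1, 4, 5]
Tree (level-order array): [39, 36, 46, 19, None, 40, None, 6, 31, None, None, 1, 10, 25, 33, None, 4, None, None, None, None, None, 34, None, 5]
In a BST, the LCA of p=4, q=40 is the first node v on the
root-to-leaf path with p <= v <= q (go left if both < v, right if both > v).
Walk from root:
  at 39: 4 <= 39 <= 40, this is the LCA
LCA = 39


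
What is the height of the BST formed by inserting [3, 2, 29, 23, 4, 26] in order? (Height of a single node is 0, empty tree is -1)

Insertion order: [3, 2, 29, 23, 4, 26]
Tree (level-order array): [3, 2, 29, None, None, 23, None, 4, 26]
Compute height bottom-up (empty subtree = -1):
  height(2) = 1 + max(-1, -1) = 0
  height(4) = 1 + max(-1, -1) = 0
  height(26) = 1 + max(-1, -1) = 0
  height(23) = 1 + max(0, 0) = 1
  height(29) = 1 + max(1, -1) = 2
  height(3) = 1 + max(0, 2) = 3
Height = 3


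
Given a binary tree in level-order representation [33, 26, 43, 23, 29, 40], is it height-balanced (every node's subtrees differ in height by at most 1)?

Tree (level-order array): [33, 26, 43, 23, 29, 40]
Definition: a tree is height-balanced if, at every node, |h(left) - h(right)| <= 1 (empty subtree has height -1).
Bottom-up per-node check:
  node 23: h_left=-1, h_right=-1, diff=0 [OK], height=0
  node 29: h_left=-1, h_right=-1, diff=0 [OK], height=0
  node 26: h_left=0, h_right=0, diff=0 [OK], height=1
  node 40: h_left=-1, h_right=-1, diff=0 [OK], height=0
  node 43: h_left=0, h_right=-1, diff=1 [OK], height=1
  node 33: h_left=1, h_right=1, diff=0 [OK], height=2
All nodes satisfy the balance condition.
Result: Balanced


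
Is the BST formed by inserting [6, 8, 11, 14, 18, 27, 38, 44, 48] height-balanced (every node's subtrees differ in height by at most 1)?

Tree (level-order array): [6, None, 8, None, 11, None, 14, None, 18, None, 27, None, 38, None, 44, None, 48]
Definition: a tree is height-balanced if, at every node, |h(left) - h(right)| <= 1 (empty subtree has height -1).
Bottom-up per-node check:
  node 48: h_left=-1, h_right=-1, diff=0 [OK], height=0
  node 44: h_left=-1, h_right=0, diff=1 [OK], height=1
  node 38: h_left=-1, h_right=1, diff=2 [FAIL (|-1-1|=2 > 1)], height=2
  node 27: h_left=-1, h_right=2, diff=3 [FAIL (|-1-2|=3 > 1)], height=3
  node 18: h_left=-1, h_right=3, diff=4 [FAIL (|-1-3|=4 > 1)], height=4
  node 14: h_left=-1, h_right=4, diff=5 [FAIL (|-1-4|=5 > 1)], height=5
  node 11: h_left=-1, h_right=5, diff=6 [FAIL (|-1-5|=6 > 1)], height=6
  node 8: h_left=-1, h_right=6, diff=7 [FAIL (|-1-6|=7 > 1)], height=7
  node 6: h_left=-1, h_right=7, diff=8 [FAIL (|-1-7|=8 > 1)], height=8
Node 38 violates the condition: |-1 - 1| = 2 > 1.
Result: Not balanced


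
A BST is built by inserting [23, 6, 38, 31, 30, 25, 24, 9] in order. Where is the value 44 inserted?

Starting tree (level order): [23, 6, 38, None, 9, 31, None, None, None, 30, None, 25, None, 24]
Insertion path: 23 -> 38
Result: insert 44 as right child of 38
Final tree (level order): [23, 6, 38, None, 9, 31, 44, None, None, 30, None, None, None, 25, None, 24]


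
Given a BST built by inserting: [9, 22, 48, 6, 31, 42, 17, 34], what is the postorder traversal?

Tree insertion order: [9, 22, 48, 6, 31, 42, 17, 34]
Tree (level-order array): [9, 6, 22, None, None, 17, 48, None, None, 31, None, None, 42, 34]
Postorder traversal: [6, 17, 34, 42, 31, 48, 22, 9]


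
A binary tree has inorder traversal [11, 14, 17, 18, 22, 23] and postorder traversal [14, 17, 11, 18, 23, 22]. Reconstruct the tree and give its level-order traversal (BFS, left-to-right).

Inorder:   [11, 14, 17, 18, 22, 23]
Postorder: [14, 17, 11, 18, 23, 22]
Algorithm: postorder visits root last, so walk postorder right-to-left;
each value is the root of the current inorder slice — split it at that
value, recurse on the right subtree first, then the left.
Recursive splits:
  root=22; inorder splits into left=[11, 14, 17, 18], right=[23]
  root=23; inorder splits into left=[], right=[]
  root=18; inorder splits into left=[11, 14, 17], right=[]
  root=11; inorder splits into left=[], right=[14, 17]
  root=17; inorder splits into left=[14], right=[]
  root=14; inorder splits into left=[], right=[]
Reconstructed level-order: [22, 18, 23, 11, 17, 14]


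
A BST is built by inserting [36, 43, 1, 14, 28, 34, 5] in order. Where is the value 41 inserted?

Starting tree (level order): [36, 1, 43, None, 14, None, None, 5, 28, None, None, None, 34]
Insertion path: 36 -> 43
Result: insert 41 as left child of 43
Final tree (level order): [36, 1, 43, None, 14, 41, None, 5, 28, None, None, None, None, None, 34]


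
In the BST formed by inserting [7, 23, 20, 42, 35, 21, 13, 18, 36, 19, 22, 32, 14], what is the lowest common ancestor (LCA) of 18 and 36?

Tree insertion order: [7, 23, 20, 42, 35, 21, 13, 18, 36, 19, 22, 32, 14]
Tree (level-order array): [7, None, 23, 20, 42, 13, 21, 35, None, None, 18, None, 22, 32, 36, 14, 19]
In a BST, the LCA of p=18, q=36 is the first node v on the
root-to-leaf path with p <= v <= q (go left if both < v, right if both > v).
Walk from root:
  at 7: both 18 and 36 > 7, go right
  at 23: 18 <= 23 <= 36, this is the LCA
LCA = 23


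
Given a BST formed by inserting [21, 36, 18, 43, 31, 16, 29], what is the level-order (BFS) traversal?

Tree insertion order: [21, 36, 18, 43, 31, 16, 29]
Tree (level-order array): [21, 18, 36, 16, None, 31, 43, None, None, 29]
BFS from the root, enqueuing left then right child of each popped node:
  queue [21] -> pop 21, enqueue [18, 36], visited so far: [21]
  queue [18, 36] -> pop 18, enqueue [16], visited so far: [21, 18]
  queue [36, 16] -> pop 36, enqueue [31, 43], visited so far: [21, 18, 36]
  queue [16, 31, 43] -> pop 16, enqueue [none], visited so far: [21, 18, 36, 16]
  queue [31, 43] -> pop 31, enqueue [29], visited so far: [21, 18, 36, 16, 31]
  queue [43, 29] -> pop 43, enqueue [none], visited so far: [21, 18, 36, 16, 31, 43]
  queue [29] -> pop 29, enqueue [none], visited so far: [21, 18, 36, 16, 31, 43, 29]
Result: [21, 18, 36, 16, 31, 43, 29]


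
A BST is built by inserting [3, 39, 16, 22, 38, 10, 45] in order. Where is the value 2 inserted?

Starting tree (level order): [3, None, 39, 16, 45, 10, 22, None, None, None, None, None, 38]
Insertion path: 3
Result: insert 2 as left child of 3
Final tree (level order): [3, 2, 39, None, None, 16, 45, 10, 22, None, None, None, None, None, 38]


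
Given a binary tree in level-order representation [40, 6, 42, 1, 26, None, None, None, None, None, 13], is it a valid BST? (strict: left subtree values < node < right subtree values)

Level-order array: [40, 6, 42, 1, 26, None, None, None, None, None, 13]
Validate using subtree bounds (lo, hi): at each node, require lo < value < hi,
then recurse left with hi=value and right with lo=value.
Preorder trace (stopping at first violation):
  at node 40 with bounds (-inf, +inf): OK
  at node 6 with bounds (-inf, 40): OK
  at node 1 with bounds (-inf, 6): OK
  at node 26 with bounds (6, 40): OK
  at node 13 with bounds (26, 40): VIOLATION
Node 13 violates its bound: not (26 < 13 < 40).
Result: Not a valid BST


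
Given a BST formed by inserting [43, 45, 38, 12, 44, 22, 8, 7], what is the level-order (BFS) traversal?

Tree insertion order: [43, 45, 38, 12, 44, 22, 8, 7]
Tree (level-order array): [43, 38, 45, 12, None, 44, None, 8, 22, None, None, 7]
BFS from the root, enqueuing left then right child of each popped node:
  queue [43] -> pop 43, enqueue [38, 45], visited so far: [43]
  queue [38, 45] -> pop 38, enqueue [12], visited so far: [43, 38]
  queue [45, 12] -> pop 45, enqueue [44], visited so far: [43, 38, 45]
  queue [12, 44] -> pop 12, enqueue [8, 22], visited so far: [43, 38, 45, 12]
  queue [44, 8, 22] -> pop 44, enqueue [none], visited so far: [43, 38, 45, 12, 44]
  queue [8, 22] -> pop 8, enqueue [7], visited so far: [43, 38, 45, 12, 44, 8]
  queue [22, 7] -> pop 22, enqueue [none], visited so far: [43, 38, 45, 12, 44, 8, 22]
  queue [7] -> pop 7, enqueue [none], visited so far: [43, 38, 45, 12, 44, 8, 22, 7]
Result: [43, 38, 45, 12, 44, 8, 22, 7]


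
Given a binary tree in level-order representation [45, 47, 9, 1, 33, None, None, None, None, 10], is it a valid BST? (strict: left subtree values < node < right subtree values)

Level-order array: [45, 47, 9, 1, 33, None, None, None, None, 10]
Validate using subtree bounds (lo, hi): at each node, require lo < value < hi,
then recurse left with hi=value and right with lo=value.
Preorder trace (stopping at first violation):
  at node 45 with bounds (-inf, +inf): OK
  at node 47 with bounds (-inf, 45): VIOLATION
Node 47 violates its bound: not (-inf < 47 < 45).
Result: Not a valid BST


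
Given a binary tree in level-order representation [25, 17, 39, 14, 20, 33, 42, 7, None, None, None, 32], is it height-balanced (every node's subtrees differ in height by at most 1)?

Tree (level-order array): [25, 17, 39, 14, 20, 33, 42, 7, None, None, None, 32]
Definition: a tree is height-balanced if, at every node, |h(left) - h(right)| <= 1 (empty subtree has height -1).
Bottom-up per-node check:
  node 7: h_left=-1, h_right=-1, diff=0 [OK], height=0
  node 14: h_left=0, h_right=-1, diff=1 [OK], height=1
  node 20: h_left=-1, h_right=-1, diff=0 [OK], height=0
  node 17: h_left=1, h_right=0, diff=1 [OK], height=2
  node 32: h_left=-1, h_right=-1, diff=0 [OK], height=0
  node 33: h_left=0, h_right=-1, diff=1 [OK], height=1
  node 42: h_left=-1, h_right=-1, diff=0 [OK], height=0
  node 39: h_left=1, h_right=0, diff=1 [OK], height=2
  node 25: h_left=2, h_right=2, diff=0 [OK], height=3
All nodes satisfy the balance condition.
Result: Balanced


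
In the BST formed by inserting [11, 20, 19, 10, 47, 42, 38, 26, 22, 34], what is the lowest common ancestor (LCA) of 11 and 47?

Tree insertion order: [11, 20, 19, 10, 47, 42, 38, 26, 22, 34]
Tree (level-order array): [11, 10, 20, None, None, 19, 47, None, None, 42, None, 38, None, 26, None, 22, 34]
In a BST, the LCA of p=11, q=47 is the first node v on the
root-to-leaf path with p <= v <= q (go left if both < v, right if both > v).
Walk from root:
  at 11: 11 <= 11 <= 47, this is the LCA
LCA = 11


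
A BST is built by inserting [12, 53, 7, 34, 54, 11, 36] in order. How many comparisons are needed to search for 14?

Search path for 14: 12 -> 53 -> 34
Found: False
Comparisons: 3


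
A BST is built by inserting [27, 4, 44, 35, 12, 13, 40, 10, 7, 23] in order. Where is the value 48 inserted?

Starting tree (level order): [27, 4, 44, None, 12, 35, None, 10, 13, None, 40, 7, None, None, 23]
Insertion path: 27 -> 44
Result: insert 48 as right child of 44
Final tree (level order): [27, 4, 44, None, 12, 35, 48, 10, 13, None, 40, None, None, 7, None, None, 23]


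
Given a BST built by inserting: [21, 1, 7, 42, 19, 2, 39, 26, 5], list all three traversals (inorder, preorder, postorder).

Tree insertion order: [21, 1, 7, 42, 19, 2, 39, 26, 5]
Tree (level-order array): [21, 1, 42, None, 7, 39, None, 2, 19, 26, None, None, 5]
Inorder (L, root, R): [1, 2, 5, 7, 19, 21, 26, 39, 42]
Preorder (root, L, R): [21, 1, 7, 2, 5, 19, 42, 39, 26]
Postorder (L, R, root): [5, 2, 19, 7, 1, 26, 39, 42, 21]


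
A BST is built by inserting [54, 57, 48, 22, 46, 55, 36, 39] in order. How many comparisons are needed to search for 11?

Search path for 11: 54 -> 48 -> 22
Found: False
Comparisons: 3


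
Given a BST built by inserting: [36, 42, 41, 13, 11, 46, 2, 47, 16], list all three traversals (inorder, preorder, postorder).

Tree insertion order: [36, 42, 41, 13, 11, 46, 2, 47, 16]
Tree (level-order array): [36, 13, 42, 11, 16, 41, 46, 2, None, None, None, None, None, None, 47]
Inorder (L, root, R): [2, 11, 13, 16, 36, 41, 42, 46, 47]
Preorder (root, L, R): [36, 13, 11, 2, 16, 42, 41, 46, 47]
Postorder (L, R, root): [2, 11, 16, 13, 41, 47, 46, 42, 36]


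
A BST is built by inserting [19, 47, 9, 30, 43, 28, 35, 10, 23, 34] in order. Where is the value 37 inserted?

Starting tree (level order): [19, 9, 47, None, 10, 30, None, None, None, 28, 43, 23, None, 35, None, None, None, 34]
Insertion path: 19 -> 47 -> 30 -> 43 -> 35
Result: insert 37 as right child of 35
Final tree (level order): [19, 9, 47, None, 10, 30, None, None, None, 28, 43, 23, None, 35, None, None, None, 34, 37]


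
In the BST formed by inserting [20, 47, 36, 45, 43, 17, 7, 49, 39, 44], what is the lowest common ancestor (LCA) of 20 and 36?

Tree insertion order: [20, 47, 36, 45, 43, 17, 7, 49, 39, 44]
Tree (level-order array): [20, 17, 47, 7, None, 36, 49, None, None, None, 45, None, None, 43, None, 39, 44]
In a BST, the LCA of p=20, q=36 is the first node v on the
root-to-leaf path with p <= v <= q (go left if both < v, right if both > v).
Walk from root:
  at 20: 20 <= 20 <= 36, this is the LCA
LCA = 20


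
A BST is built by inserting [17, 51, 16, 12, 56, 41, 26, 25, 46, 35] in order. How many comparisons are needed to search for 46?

Search path for 46: 17 -> 51 -> 41 -> 46
Found: True
Comparisons: 4


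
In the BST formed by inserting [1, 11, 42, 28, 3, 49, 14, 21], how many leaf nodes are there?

Tree built from: [1, 11, 42, 28, 3, 49, 14, 21]
Tree (level-order array): [1, None, 11, 3, 42, None, None, 28, 49, 14, None, None, None, None, 21]
Rule: A leaf has 0 children.
Per-node child counts:
  node 1: 1 child(ren)
  node 11: 2 child(ren)
  node 3: 0 child(ren)
  node 42: 2 child(ren)
  node 28: 1 child(ren)
  node 14: 1 child(ren)
  node 21: 0 child(ren)
  node 49: 0 child(ren)
Matching nodes: [3, 21, 49]
Count of leaf nodes: 3


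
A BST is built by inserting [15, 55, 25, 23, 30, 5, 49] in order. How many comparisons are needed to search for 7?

Search path for 7: 15 -> 5
Found: False
Comparisons: 2


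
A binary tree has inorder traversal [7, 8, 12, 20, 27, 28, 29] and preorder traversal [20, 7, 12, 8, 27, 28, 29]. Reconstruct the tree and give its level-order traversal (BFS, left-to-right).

Inorder:  [7, 8, 12, 20, 27, 28, 29]
Preorder: [20, 7, 12, 8, 27, 28, 29]
Algorithm: preorder visits root first, so consume preorder in order;
for each root, split the current inorder slice at that value into
left-subtree inorder and right-subtree inorder, then recurse.
Recursive splits:
  root=20; inorder splits into left=[7, 8, 12], right=[27, 28, 29]
  root=7; inorder splits into left=[], right=[8, 12]
  root=12; inorder splits into left=[8], right=[]
  root=8; inorder splits into left=[], right=[]
  root=27; inorder splits into left=[], right=[28, 29]
  root=28; inorder splits into left=[], right=[29]
  root=29; inorder splits into left=[], right=[]
Reconstructed level-order: [20, 7, 27, 12, 28, 8, 29]


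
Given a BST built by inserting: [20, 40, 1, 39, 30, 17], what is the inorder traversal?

Tree insertion order: [20, 40, 1, 39, 30, 17]
Tree (level-order array): [20, 1, 40, None, 17, 39, None, None, None, 30]
Inorder traversal: [1, 17, 20, 30, 39, 40]


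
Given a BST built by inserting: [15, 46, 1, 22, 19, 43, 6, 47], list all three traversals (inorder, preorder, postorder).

Tree insertion order: [15, 46, 1, 22, 19, 43, 6, 47]
Tree (level-order array): [15, 1, 46, None, 6, 22, 47, None, None, 19, 43]
Inorder (L, root, R): [1, 6, 15, 19, 22, 43, 46, 47]
Preorder (root, L, R): [15, 1, 6, 46, 22, 19, 43, 47]
Postorder (L, R, root): [6, 1, 19, 43, 22, 47, 46, 15]


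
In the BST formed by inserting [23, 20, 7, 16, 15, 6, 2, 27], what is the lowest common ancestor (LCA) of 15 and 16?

Tree insertion order: [23, 20, 7, 16, 15, 6, 2, 27]
Tree (level-order array): [23, 20, 27, 7, None, None, None, 6, 16, 2, None, 15]
In a BST, the LCA of p=15, q=16 is the first node v on the
root-to-leaf path with p <= v <= q (go left if both < v, right if both > v).
Walk from root:
  at 23: both 15 and 16 < 23, go left
  at 20: both 15 and 16 < 20, go left
  at 7: both 15 and 16 > 7, go right
  at 16: 15 <= 16 <= 16, this is the LCA
LCA = 16
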